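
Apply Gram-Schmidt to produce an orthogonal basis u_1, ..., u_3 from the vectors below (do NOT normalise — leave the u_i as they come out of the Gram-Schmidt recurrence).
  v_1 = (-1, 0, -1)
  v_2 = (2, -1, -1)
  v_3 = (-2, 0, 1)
Orthogonal basis:
  u_1 = (-1, 0, -1)
  u_2 = (3/2, -1, -3/2)
  u_3 = (-3/11, -9/11, 3/11)

Apply the Gram-Schmidt recurrence
  u_1 = v_1
  u_i = v_i − Σ_{j<i} ((v_i · u_j) / (u_j · u_j)) · u_j.

Step by step this gives:
  u_1 = (-1, 0, -1)
  u_2 = (3/2, -1, -3/2)
  u_3 = (-3/11, -9/11, 3/11)

Orthogonality check:
  u_2 · u_1 = 0 (should be 0)
  u_3 · u_1 = 0 (should be 0)
  u_3 · u_2 = 0 (should be 0)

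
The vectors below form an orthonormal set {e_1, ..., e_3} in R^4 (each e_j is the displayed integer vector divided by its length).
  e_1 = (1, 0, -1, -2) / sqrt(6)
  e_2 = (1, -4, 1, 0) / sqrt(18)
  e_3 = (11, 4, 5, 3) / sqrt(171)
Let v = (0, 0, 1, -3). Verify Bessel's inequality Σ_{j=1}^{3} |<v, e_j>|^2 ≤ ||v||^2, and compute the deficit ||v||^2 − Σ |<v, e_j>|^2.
Σ |<v, e_j>|^2 = 82/19; ||v||^2 = 10; deficit = 108/19

Write each e_j = u_j / sqrt(<u_j, u_j>) where u_j is the displayed integer vector. Then <v, e_j> = <v, u_j> / sqrt(<u_j, u_j>), so |<v, e_j>|^2 = <v, u_j>^2 / <u_j, u_j>.
Coefficients: <v, e_1> = 5/sqrt(6), <v, e_2> = 1/sqrt(18), <v, e_3> = -4/sqrt(171).
Square and sum: Σ |<v, e_j>|^2 = 82/19.
Compute ||v||^2 = v·v = 10.
Deficit = 10 − 82/19 = 108/19 ≥ 0, confirming Bessel's inequality. (The deficit equals ||v − Σ <v,e_j> e_j||^2, the squared distance from v to span{e_j}.)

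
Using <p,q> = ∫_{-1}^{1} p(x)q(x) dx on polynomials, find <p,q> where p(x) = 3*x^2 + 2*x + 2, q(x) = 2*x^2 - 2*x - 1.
<p,q> = -18/5

Expand the product: p(x)·q(x) = 6*x^4 - 2*x^3 - 3*x^2 - 6*x - 2.
∫_{-1}^{1} of each monomial x^k gives [2/(k+1) if k even, 0 if k odd]. Integrating term-by-term (or equivalently evaluating the antiderivative F(x) = 6*x^5/5 - x^4/2 - x^3 - 3*x^2 - 2*x at the endpoints):
  F(1) − F(−1) = -53/10 − (-17/10) = -18/5.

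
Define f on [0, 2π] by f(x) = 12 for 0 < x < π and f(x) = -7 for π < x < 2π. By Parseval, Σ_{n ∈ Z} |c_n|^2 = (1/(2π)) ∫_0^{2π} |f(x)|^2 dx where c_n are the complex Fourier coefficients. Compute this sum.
Σ |c_n|^2 = 193/2

Parseval equates the L^2 energy of f (normalised by 1/(2π)) with the ℓ^2 sum of its Fourier coefficients: (1/(2π)) ∫_0^{2π} |f|^2 = Σ |c_n|^2.
Compute the left side: (1/(2π)) [∫_0^π 12^2 dx + ∫_π^{2π} (-7)^2 dx] = (1/(2π)) · (144π + 49π) = (144 + 49)/2 = 193/2.
So Σ_{n ∈ Z} |c_n|^2 = 193/2.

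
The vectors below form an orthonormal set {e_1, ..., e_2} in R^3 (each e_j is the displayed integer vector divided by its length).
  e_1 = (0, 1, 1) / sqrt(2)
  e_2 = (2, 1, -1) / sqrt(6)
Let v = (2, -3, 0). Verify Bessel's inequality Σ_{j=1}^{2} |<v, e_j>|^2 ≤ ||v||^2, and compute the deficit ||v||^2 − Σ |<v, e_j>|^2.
Σ |<v, e_j>|^2 = 14/3; ||v||^2 = 13; deficit = 25/3

Write each e_j = u_j / sqrt(<u_j, u_j>) where u_j is the displayed integer vector. Then <v, e_j> = <v, u_j> / sqrt(<u_j, u_j>), so |<v, e_j>|^2 = <v, u_j>^2 / <u_j, u_j>.
Coefficients: <v, e_1> = -3/sqrt(2), <v, e_2> = 1/sqrt(6).
Square and sum: Σ |<v, e_j>|^2 = 14/3.
Compute ||v||^2 = v·v = 13.
Deficit = 13 − 14/3 = 25/3 ≥ 0, confirming Bessel's inequality. (The deficit equals ||v − Σ <v,e_j> e_j||^2, the squared distance from v to span{e_j}.)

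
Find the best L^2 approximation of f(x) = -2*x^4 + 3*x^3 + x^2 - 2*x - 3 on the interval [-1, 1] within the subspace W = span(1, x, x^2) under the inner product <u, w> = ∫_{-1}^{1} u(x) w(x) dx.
g(x) = -5*x^2/7 - x/5 - 99/35

The best approximation g ∈ W is the orthogonal projection of f onto W. Writing g = a_0 + a_1 x + a_2 x^2, the coefficients solve the normal equations G · a = b where
  G_{ij} = <φ_i, φ_j> and b_i = <f, φ_i>, with φ_0 = 1, φ_1 = x, φ_2 = x^2.
G =
  [2, 0, 2/3]
  [0, 2/3, 0]
  [2/3, 0, 2/5],
b = (-92/15, -2/15, -76/35).
Solving gives a_0 = -99/35, a_1 = -1/5, a_2 = -5/7, so
  g(x) = -5*x^2/7 - x/5 - 99/35.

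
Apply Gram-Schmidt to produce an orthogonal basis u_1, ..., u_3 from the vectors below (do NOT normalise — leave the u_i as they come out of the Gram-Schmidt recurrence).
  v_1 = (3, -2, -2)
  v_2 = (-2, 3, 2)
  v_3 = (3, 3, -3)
Orthogonal basis:
  u_1 = (3, -2, -2)
  u_2 = (14/17, 19/17, 2/17)
  u_3 = (-10/11, 10/11, -25/11)

Apply the Gram-Schmidt recurrence
  u_1 = v_1
  u_i = v_i − Σ_{j<i} ((v_i · u_j) / (u_j · u_j)) · u_j.

Step by step this gives:
  u_1 = (3, -2, -2)
  u_2 = (14/17, 19/17, 2/17)
  u_3 = (-10/11, 10/11, -25/11)

Orthogonality check:
  u_2 · u_1 = 0 (should be 0)
  u_3 · u_1 = 0 (should be 0)
  u_3 · u_2 = 0 (should be 0)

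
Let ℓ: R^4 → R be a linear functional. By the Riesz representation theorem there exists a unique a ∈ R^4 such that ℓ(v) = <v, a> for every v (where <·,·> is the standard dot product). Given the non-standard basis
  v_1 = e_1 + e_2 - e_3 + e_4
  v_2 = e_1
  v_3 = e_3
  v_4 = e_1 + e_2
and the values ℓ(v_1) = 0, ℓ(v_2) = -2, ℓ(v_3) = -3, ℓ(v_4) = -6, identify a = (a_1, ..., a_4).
a = (-2, -4, -3, 3)

Write a = (a_1, ..., a_4) in the standard basis. For each basis vector v_i, ℓ(v_i) = <v_i, a> is a linear equation in the a_j's. Collect the n equations into a matrix system V a = ℓ, where row i of V is v_i (expressed in the standard basis). Since V is invertible (lower-triangular with 1s on the diagonal, up to permutation), solve by back-substitution:
  V =
[[1, 1, -1, 1],
 [1, 0, 0, 0],
 [0, 0, 1, 0],
 [1, 1, 0, 0]]
  V a = (0, -2, -3, -6)
Solving gives a = (-2, -4, -3, 3).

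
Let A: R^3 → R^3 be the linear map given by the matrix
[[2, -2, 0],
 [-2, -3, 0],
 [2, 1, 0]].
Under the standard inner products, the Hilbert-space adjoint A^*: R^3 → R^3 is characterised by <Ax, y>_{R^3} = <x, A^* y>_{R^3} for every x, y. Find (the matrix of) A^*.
A^* = A^T =
[[2, -2, 2],
 [-2, -3, 1],
 [0, 0, 0]]

For real matrices with standard dot products, the defining identity <Ax, y> = <x, A^* y> gives (Ax)^T y = x^T (A^*) y, i.e. x^T A^T y = x^T (A^*) y. Since this holds for all x, y, we must have A^* = A^T. Therefore
A^* =
[[2, -2, 2],
 [-2, -3, 1],
 [0, 0, 0]].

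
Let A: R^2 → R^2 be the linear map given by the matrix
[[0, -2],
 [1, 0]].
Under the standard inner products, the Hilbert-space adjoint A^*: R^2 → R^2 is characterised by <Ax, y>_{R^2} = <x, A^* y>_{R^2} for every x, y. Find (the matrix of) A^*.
A^* = A^T =
[[0, 1],
 [-2, 0]]

For real matrices with standard dot products, the defining identity <Ax, y> = <x, A^* y> gives (Ax)^T y = x^T (A^*) y, i.e. x^T A^T y = x^T (A^*) y. Since this holds for all x, y, we must have A^* = A^T. Therefore
A^* =
[[0, 1],
 [-2, 0]].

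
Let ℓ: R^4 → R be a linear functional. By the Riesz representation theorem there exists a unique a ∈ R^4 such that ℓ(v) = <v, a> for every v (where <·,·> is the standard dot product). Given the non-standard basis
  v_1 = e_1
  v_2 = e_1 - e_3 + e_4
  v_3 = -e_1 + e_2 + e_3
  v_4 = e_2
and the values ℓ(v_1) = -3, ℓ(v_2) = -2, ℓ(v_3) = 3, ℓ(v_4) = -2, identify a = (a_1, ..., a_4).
a = (-3, -2, 2, 3)

Write a = (a_1, ..., a_4) in the standard basis. For each basis vector v_i, ℓ(v_i) = <v_i, a> is a linear equation in the a_j's. Collect the n equations into a matrix system V a = ℓ, where row i of V is v_i (expressed in the standard basis). Since V is invertible (lower-triangular with 1s on the diagonal, up to permutation), solve by back-substitution:
  V =
[[1, 0, 0, 0],
 [1, 0, -1, 1],
 [-1, 1, 1, 0],
 [0, 1, 0, 0]]
  V a = (-3, -2, 3, -2)
Solving gives a = (-3, -2, 2, 3).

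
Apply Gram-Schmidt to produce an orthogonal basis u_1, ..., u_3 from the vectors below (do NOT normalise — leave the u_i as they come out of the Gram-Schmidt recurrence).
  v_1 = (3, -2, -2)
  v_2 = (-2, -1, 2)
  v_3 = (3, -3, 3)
Orthogonal basis:
  u_1 = (3, -2, -2)
  u_2 = (-10/17, -33/17, 18/17)
  u_3 = (198/89, 66/89, 231/89)

Apply the Gram-Schmidt recurrence
  u_1 = v_1
  u_i = v_i − Σ_{j<i} ((v_i · u_j) / (u_j · u_j)) · u_j.

Step by step this gives:
  u_1 = (3, -2, -2)
  u_2 = (-10/17, -33/17, 18/17)
  u_3 = (198/89, 66/89, 231/89)

Orthogonality check:
  u_2 · u_1 = 0 (should be 0)
  u_3 · u_1 = 0 (should be 0)
  u_3 · u_2 = 0 (should be 0)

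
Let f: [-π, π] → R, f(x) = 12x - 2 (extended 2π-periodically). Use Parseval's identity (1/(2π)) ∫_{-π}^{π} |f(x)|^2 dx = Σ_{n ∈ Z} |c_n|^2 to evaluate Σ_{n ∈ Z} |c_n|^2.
Σ |c_n|^2 = 48π^2 + 4

Expand and integrate term by term over [-π, π]:
  ∫ (12x)^2 dx = 144·(2π^3/3); ∫ 2·12·(-2)·x dx = 0 (odd integrand); ∫ (-2)^2 dx = 4·2π.
So (1/(2π)) ∫_{-π}^{π} (12x - 2)^2 dx = 144π^2/3 + 4 = 48π^2 + 4.
Parseval ⇒ Σ |c_n|^2 = 48π^2 + 4.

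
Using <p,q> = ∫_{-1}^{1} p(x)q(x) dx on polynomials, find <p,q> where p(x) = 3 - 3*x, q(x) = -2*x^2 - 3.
<p,q> = -22

Expand the product: p(x)·q(x) = 6*x^3 - 6*x^2 + 9*x - 9.
∫_{-1}^{1} of each monomial x^k gives [2/(k+1) if k even, 0 if k odd]. Integrating term-by-term (or equivalently evaluating the antiderivative F(x) = 3*x^4/2 - 2*x^3 + 9*x^2/2 - 9*x at the endpoints):
  F(1) − F(−1) = -5 − (17) = -22.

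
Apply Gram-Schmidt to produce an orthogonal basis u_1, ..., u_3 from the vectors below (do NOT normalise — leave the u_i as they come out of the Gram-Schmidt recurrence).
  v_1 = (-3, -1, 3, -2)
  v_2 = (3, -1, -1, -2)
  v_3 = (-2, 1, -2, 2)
Orthogonal basis:
  u_1 = (-3, -1, 3, -2)
  u_2 = (48/23, -30/23, -2/23, -60/23)
  u_3 = (-35/37, -21/74, -105/74, -21/37)

Apply the Gram-Schmidt recurrence
  u_1 = v_1
  u_i = v_i − Σ_{j<i} ((v_i · u_j) / (u_j · u_j)) · u_j.

Step by step this gives:
  u_1 = (-3, -1, 3, -2)
  u_2 = (48/23, -30/23, -2/23, -60/23)
  u_3 = (-35/37, -21/74, -105/74, -21/37)

Orthogonality check:
  u_2 · u_1 = 0 (should be 0)
  u_3 · u_1 = 0 (should be 0)
  u_3 · u_2 = 0 (should be 0)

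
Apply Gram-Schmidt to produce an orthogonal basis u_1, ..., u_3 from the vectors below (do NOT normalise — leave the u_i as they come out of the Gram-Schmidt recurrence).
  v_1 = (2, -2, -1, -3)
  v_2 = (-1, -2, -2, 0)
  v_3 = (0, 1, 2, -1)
Orthogonal basis:
  u_1 = (2, -2, -1, -3)
  u_2 = (-13/9, -14/9, -16/9, 2/3)
  u_3 = (-67/73, -16/73, 99/146, -101/146)

Apply the Gram-Schmidt recurrence
  u_1 = v_1
  u_i = v_i − Σ_{j<i} ((v_i · u_j) / (u_j · u_j)) · u_j.

Step by step this gives:
  u_1 = (2, -2, -1, -3)
  u_2 = (-13/9, -14/9, -16/9, 2/3)
  u_3 = (-67/73, -16/73, 99/146, -101/146)

Orthogonality check:
  u_2 · u_1 = 0 (should be 0)
  u_3 · u_1 = 0 (should be 0)
  u_3 · u_2 = 0 (should be 0)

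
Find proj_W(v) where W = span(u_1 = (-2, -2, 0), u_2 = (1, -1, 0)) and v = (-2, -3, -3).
proj_W(v) = (-2, -3, 0)

Set up U = [u_1 | ... | u_2] ∈ R^(3×2). The projector onto W = col(U) is P = U (U^T U)^(-1) U^T.
Compute U^T U =
  [8, 0]
  [0, 2],
and U^T v = (10, 1).
Solve U^T U · c = U^T v for the coefficients: c = (5/4, 1/2). The projection is proj_W(v) = U c.
Check: (v - proj_W(v)) · u_1 = 0  (should be 0).
Check: (v - proj_W(v)) · u_2 = 0  (should be 0).
Result: proj_W(v) = (-2, -3, 0).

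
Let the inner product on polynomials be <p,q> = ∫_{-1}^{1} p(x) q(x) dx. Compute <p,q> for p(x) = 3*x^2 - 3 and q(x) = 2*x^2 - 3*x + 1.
<p,q> = -28/5

Expand the product: p(x)·q(x) = 6*x^4 - 9*x^3 - 3*x^2 + 9*x - 3.
∫_{-1}^{1} of each monomial x^k gives [2/(k+1) if k even, 0 if k odd]. Integrating term-by-term (or equivalently evaluating the antiderivative F(x) = 6*x^5/5 - 9*x^4/4 - x^3 + 9*x^2/2 - 3*x at the endpoints):
  F(1) − F(−1) = -11/20 − (101/20) = -28/5.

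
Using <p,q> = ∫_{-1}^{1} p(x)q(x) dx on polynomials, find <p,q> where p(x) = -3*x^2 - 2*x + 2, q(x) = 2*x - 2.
<p,q> = -20/3

Expand the product: p(x)·q(x) = -6*x^3 + 2*x^2 + 8*x - 4.
∫_{-1}^{1} of each monomial x^k gives [2/(k+1) if k even, 0 if k odd]. Integrating term-by-term (or equivalently evaluating the antiderivative F(x) = -3*x^4/2 + 2*x^3/3 + 4*x^2 - 4*x at the endpoints):
  F(1) − F(−1) = -5/6 − (35/6) = -20/3.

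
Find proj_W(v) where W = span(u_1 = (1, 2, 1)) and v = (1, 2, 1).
proj_W(v) = (1, 2, 1)

Set up U = [u_1 | ... | u_1] ∈ R^(3×1). The projector onto W = col(U) is P = U (U^T U)^(-1) U^T.
Compute U^T U =
  [6],
and U^T v = (6).
Solve U^T U · c = U^T v for the coefficients: c = (1). The projection is proj_W(v) = U c.
Check: (v - proj_W(v)) · u_1 = 0  (should be 0).
Result: proj_W(v) = (1, 2, 1).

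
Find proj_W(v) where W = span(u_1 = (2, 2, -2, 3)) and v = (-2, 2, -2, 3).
proj_W(v) = (26/21, 26/21, -26/21, 13/7)

Set up U = [u_1 | ... | u_1] ∈ R^(4×1). The projector onto W = col(U) is P = U (U^T U)^(-1) U^T.
Compute U^T U =
  [21],
and U^T v = (13).
Solve U^T U · c = U^T v for the coefficients: c = (13/21). The projection is proj_W(v) = U c.
Check: (v - proj_W(v)) · u_1 = 0  (should be 0).
Result: proj_W(v) = (26/21, 26/21, -26/21, 13/7).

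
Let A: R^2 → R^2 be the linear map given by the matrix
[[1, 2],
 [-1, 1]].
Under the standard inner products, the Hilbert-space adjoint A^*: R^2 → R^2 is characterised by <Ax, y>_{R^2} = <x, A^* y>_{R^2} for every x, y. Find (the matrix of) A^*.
A^* = A^T =
[[1, -1],
 [2, 1]]

For real matrices with standard dot products, the defining identity <Ax, y> = <x, A^* y> gives (Ax)^T y = x^T (A^*) y, i.e. x^T A^T y = x^T (A^*) y. Since this holds for all x, y, we must have A^* = A^T. Therefore
A^* =
[[1, -1],
 [2, 1]].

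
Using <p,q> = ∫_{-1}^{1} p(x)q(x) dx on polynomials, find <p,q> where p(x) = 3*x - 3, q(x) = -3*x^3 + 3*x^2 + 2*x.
<p,q> = -28/5

Expand the product: p(x)·q(x) = -9*x^4 + 18*x^3 - 3*x^2 - 6*x.
∫_{-1}^{1} of each monomial x^k gives [2/(k+1) if k even, 0 if k odd]. Integrating term-by-term (or equivalently evaluating the antiderivative F(x) = -9*x^5/5 + 9*x^4/2 - x^3 - 3*x^2 at the endpoints):
  F(1) − F(−1) = -13/10 − (43/10) = -28/5.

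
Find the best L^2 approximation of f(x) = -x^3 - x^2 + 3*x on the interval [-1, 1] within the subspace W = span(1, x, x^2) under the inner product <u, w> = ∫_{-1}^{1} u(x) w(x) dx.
g(x) = -x^2 + 12*x/5

The best approximation g ∈ W is the orthogonal projection of f onto W. Writing g = a_0 + a_1 x + a_2 x^2, the coefficients solve the normal equations G · a = b where
  G_{ij} = <φ_i, φ_j> and b_i = <f, φ_i>, with φ_0 = 1, φ_1 = x, φ_2 = x^2.
G =
  [2, 0, 2/3]
  [0, 2/3, 0]
  [2/3, 0, 2/5],
b = (-2/3, 8/5, -2/5).
Solving gives a_0 = 0, a_1 = 12/5, a_2 = -1, so
  g(x) = -x^2 + 12*x/5.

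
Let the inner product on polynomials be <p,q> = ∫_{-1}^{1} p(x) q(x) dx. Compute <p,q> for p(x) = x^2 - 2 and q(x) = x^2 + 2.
<p,q> = -38/5

Expand the product: p(x)·q(x) = x^4 - 4.
∫_{-1}^{1} of each monomial x^k gives [2/(k+1) if k even, 0 if k odd]. Integrating term-by-term (or equivalently evaluating the antiderivative F(x) = x^5/5 - 4*x at the endpoints):
  F(1) − F(−1) = -19/5 − (19/5) = -38/5.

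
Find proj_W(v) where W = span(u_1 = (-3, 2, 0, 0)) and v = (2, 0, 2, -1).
proj_W(v) = (18/13, -12/13, 0, 0)

Set up U = [u_1 | ... | u_1] ∈ R^(4×1). The projector onto W = col(U) is P = U (U^T U)^(-1) U^T.
Compute U^T U =
  [13],
and U^T v = (-6).
Solve U^T U · c = U^T v for the coefficients: c = (-6/13). The projection is proj_W(v) = U c.
Check: (v - proj_W(v)) · u_1 = 0  (should be 0).
Result: proj_W(v) = (18/13, -12/13, 0, 0).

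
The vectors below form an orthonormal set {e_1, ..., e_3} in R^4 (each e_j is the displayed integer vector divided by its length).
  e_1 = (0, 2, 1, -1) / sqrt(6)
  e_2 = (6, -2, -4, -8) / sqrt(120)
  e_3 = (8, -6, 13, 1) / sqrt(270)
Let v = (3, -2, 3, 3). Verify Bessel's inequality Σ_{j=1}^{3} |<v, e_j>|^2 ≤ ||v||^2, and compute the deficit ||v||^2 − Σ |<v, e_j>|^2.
Σ |<v, e_j>|^2 = 161/6; ||v||^2 = 31; deficit = 25/6

Write each e_j = u_j / sqrt(<u_j, u_j>) where u_j is the displayed integer vector. Then <v, e_j> = <v, u_j> / sqrt(<u_j, u_j>), so |<v, e_j>|^2 = <v, u_j>^2 / <u_j, u_j>.
Coefficients: <v, e_1> = -4/sqrt(6), <v, e_2> = -14/sqrt(120), <v, e_3> = 78/sqrt(270).
Square and sum: Σ |<v, e_j>|^2 = 161/6.
Compute ||v||^2 = v·v = 31.
Deficit = 31 − 161/6 = 25/6 ≥ 0, confirming Bessel's inequality. (The deficit equals ||v − Σ <v,e_j> e_j||^2, the squared distance from v to span{e_j}.)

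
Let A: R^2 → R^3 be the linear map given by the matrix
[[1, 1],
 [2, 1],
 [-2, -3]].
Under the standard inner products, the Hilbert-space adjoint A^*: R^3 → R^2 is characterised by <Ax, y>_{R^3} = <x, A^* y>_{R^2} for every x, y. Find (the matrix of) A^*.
A^* = A^T =
[[1, 2, -2],
 [1, 1, -3]]

For real matrices with standard dot products, the defining identity <Ax, y> = <x, A^* y> gives (Ax)^T y = x^T (A^*) y, i.e. x^T A^T y = x^T (A^*) y. Since this holds for all x, y, we must have A^* = A^T. Therefore
A^* =
[[1, 2, -2],
 [1, 1, -3]].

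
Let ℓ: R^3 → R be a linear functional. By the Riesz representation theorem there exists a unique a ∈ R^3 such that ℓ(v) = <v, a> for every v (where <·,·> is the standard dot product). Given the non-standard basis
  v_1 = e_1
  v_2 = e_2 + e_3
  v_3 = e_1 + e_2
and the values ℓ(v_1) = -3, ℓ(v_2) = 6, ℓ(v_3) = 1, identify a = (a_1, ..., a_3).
a = (-3, 4, 2)

Write a = (a_1, ..., a_3) in the standard basis. For each basis vector v_i, ℓ(v_i) = <v_i, a> is a linear equation in the a_j's. Collect the n equations into a matrix system V a = ℓ, where row i of V is v_i (expressed in the standard basis). Since V is invertible (lower-triangular with 1s on the diagonal, up to permutation), solve by back-substitution:
  V =
[[1, 0, 0],
 [0, 1, 1],
 [1, 1, 0]]
  V a = (-3, 6, 1)
Solving gives a = (-3, 4, 2).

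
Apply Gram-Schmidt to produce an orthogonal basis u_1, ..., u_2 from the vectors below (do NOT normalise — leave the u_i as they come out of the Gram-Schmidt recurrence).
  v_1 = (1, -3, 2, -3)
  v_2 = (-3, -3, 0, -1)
Orthogonal basis:
  u_1 = (1, -3, 2, -3)
  u_2 = (-78/23, -42/23, -18/23, 4/23)

Apply the Gram-Schmidt recurrence
  u_1 = v_1
  u_i = v_i − Σ_{j<i} ((v_i · u_j) / (u_j · u_j)) · u_j.

Step by step this gives:
  u_1 = (1, -3, 2, -3)
  u_2 = (-78/23, -42/23, -18/23, 4/23)

Orthogonality check:
  u_2 · u_1 = 0 (should be 0)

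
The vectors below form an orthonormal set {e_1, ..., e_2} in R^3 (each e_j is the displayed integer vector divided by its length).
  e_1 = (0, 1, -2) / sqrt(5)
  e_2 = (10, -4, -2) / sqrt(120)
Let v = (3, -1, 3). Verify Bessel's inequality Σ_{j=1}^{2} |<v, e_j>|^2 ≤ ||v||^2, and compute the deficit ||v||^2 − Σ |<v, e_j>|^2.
Σ |<v, e_j>|^2 = 49/3; ||v||^2 = 19; deficit = 8/3

Write each e_j = u_j / sqrt(<u_j, u_j>) where u_j is the displayed integer vector. Then <v, e_j> = <v, u_j> / sqrt(<u_j, u_j>), so |<v, e_j>|^2 = <v, u_j>^2 / <u_j, u_j>.
Coefficients: <v, e_1> = -7/sqrt(5), <v, e_2> = 28/sqrt(120).
Square and sum: Σ |<v, e_j>|^2 = 49/3.
Compute ||v||^2 = v·v = 19.
Deficit = 19 − 49/3 = 8/3 ≥ 0, confirming Bessel's inequality. (The deficit equals ||v − Σ <v,e_j> e_j||^2, the squared distance from v to span{e_j}.)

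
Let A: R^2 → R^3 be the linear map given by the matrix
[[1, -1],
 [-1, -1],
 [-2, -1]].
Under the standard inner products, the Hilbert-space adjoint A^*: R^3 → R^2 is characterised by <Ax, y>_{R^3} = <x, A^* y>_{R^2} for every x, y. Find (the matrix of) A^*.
A^* = A^T =
[[1, -1, -2],
 [-1, -1, -1]]

For real matrices with standard dot products, the defining identity <Ax, y> = <x, A^* y> gives (Ax)^T y = x^T (A^*) y, i.e. x^T A^T y = x^T (A^*) y. Since this holds for all x, y, we must have A^* = A^T. Therefore
A^* =
[[1, -1, -2],
 [-1, -1, -1]].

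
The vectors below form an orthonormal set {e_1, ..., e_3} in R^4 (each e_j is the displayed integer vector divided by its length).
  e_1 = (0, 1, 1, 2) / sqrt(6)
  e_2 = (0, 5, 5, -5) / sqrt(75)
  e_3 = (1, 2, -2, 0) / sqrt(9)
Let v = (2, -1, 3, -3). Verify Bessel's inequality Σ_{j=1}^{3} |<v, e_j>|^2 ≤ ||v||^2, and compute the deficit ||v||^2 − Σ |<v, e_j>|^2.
Σ |<v, e_j>|^2 = 15; ||v||^2 = 23; deficit = 8

Write each e_j = u_j / sqrt(<u_j, u_j>) where u_j is the displayed integer vector. Then <v, e_j> = <v, u_j> / sqrt(<u_j, u_j>), so |<v, e_j>|^2 = <v, u_j>^2 / <u_j, u_j>.
Coefficients: <v, e_1> = -4/sqrt(6), <v, e_2> = 25/sqrt(75), <v, e_3> = -6/sqrt(9).
Square and sum: Σ |<v, e_j>|^2 = 15.
Compute ||v||^2 = v·v = 23.
Deficit = 23 − 15 = 8 ≥ 0, confirming Bessel's inequality. (The deficit equals ||v − Σ <v,e_j> e_j||^2, the squared distance from v to span{e_j}.)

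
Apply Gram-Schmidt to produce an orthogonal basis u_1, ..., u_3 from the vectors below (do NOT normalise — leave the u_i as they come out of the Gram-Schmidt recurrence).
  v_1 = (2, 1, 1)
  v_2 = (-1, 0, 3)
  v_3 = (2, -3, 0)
Orthogonal basis:
  u_1 = (2, 1, 1)
  u_2 = (-4/3, -1/6, 17/6)
  u_3 = (81/59, -189/59, 27/59)

Apply the Gram-Schmidt recurrence
  u_1 = v_1
  u_i = v_i − Σ_{j<i} ((v_i · u_j) / (u_j · u_j)) · u_j.

Step by step this gives:
  u_1 = (2, 1, 1)
  u_2 = (-4/3, -1/6, 17/6)
  u_3 = (81/59, -189/59, 27/59)

Orthogonality check:
  u_2 · u_1 = 0 (should be 0)
  u_3 · u_1 = 0 (should be 0)
  u_3 · u_2 = 0 (should be 0)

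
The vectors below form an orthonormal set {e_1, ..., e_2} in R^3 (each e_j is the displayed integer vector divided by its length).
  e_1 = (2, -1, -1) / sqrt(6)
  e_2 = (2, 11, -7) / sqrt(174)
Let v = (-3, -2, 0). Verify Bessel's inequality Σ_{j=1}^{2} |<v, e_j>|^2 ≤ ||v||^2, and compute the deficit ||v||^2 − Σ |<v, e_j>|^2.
Σ |<v, e_j>|^2 = 208/29; ||v||^2 = 13; deficit = 169/29

Write each e_j = u_j / sqrt(<u_j, u_j>) where u_j is the displayed integer vector. Then <v, e_j> = <v, u_j> / sqrt(<u_j, u_j>), so |<v, e_j>|^2 = <v, u_j>^2 / <u_j, u_j>.
Coefficients: <v, e_1> = -4/sqrt(6), <v, e_2> = -28/sqrt(174).
Square and sum: Σ |<v, e_j>|^2 = 208/29.
Compute ||v||^2 = v·v = 13.
Deficit = 13 − 208/29 = 169/29 ≥ 0, confirming Bessel's inequality. (The deficit equals ||v − Σ <v,e_j> e_j||^2, the squared distance from v to span{e_j}.)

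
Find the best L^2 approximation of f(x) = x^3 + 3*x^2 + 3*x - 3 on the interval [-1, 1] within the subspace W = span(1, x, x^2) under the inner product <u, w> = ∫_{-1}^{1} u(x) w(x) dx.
g(x) = 3*x^2 + 18*x/5 - 3

The best approximation g ∈ W is the orthogonal projection of f onto W. Writing g = a_0 + a_1 x + a_2 x^2, the coefficients solve the normal equations G · a = b where
  G_{ij} = <φ_i, φ_j> and b_i = <f, φ_i>, with φ_0 = 1, φ_1 = x, φ_2 = x^2.
G =
  [2, 0, 2/3]
  [0, 2/3, 0]
  [2/3, 0, 2/5],
b = (-4, 12/5, -4/5).
Solving gives a_0 = -3, a_1 = 18/5, a_2 = 3, so
  g(x) = 3*x^2 + 18*x/5 - 3.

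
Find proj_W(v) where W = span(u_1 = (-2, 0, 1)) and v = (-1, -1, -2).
proj_W(v) = (0, 0, 0)

Set up U = [u_1 | ... | u_1] ∈ R^(3×1). The projector onto W = col(U) is P = U (U^T U)^(-1) U^T.
Compute U^T U =
  [5],
and U^T v = (0).
Solve U^T U · c = U^T v for the coefficients: c = (0). The projection is proj_W(v) = U c.
Check: (v - proj_W(v)) · u_1 = 0  (should be 0).
Result: proj_W(v) = (0, 0, 0).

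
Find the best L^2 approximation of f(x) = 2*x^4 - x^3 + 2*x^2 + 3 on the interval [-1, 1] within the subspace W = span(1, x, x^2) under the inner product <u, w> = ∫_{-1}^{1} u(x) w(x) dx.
g(x) = 26*x^2/7 - 3*x/5 + 99/35

The best approximation g ∈ W is the orthogonal projection of f onto W. Writing g = a_0 + a_1 x + a_2 x^2, the coefficients solve the normal equations G · a = b where
  G_{ij} = <φ_i, φ_j> and b_i = <f, φ_i>, with φ_0 = 1, φ_1 = x, φ_2 = x^2.
G =
  [2, 0, 2/3]
  [0, 2/3, 0]
  [2/3, 0, 2/5],
b = (122/15, -2/5, 118/35).
Solving gives a_0 = 99/35, a_1 = -3/5, a_2 = 26/7, so
  g(x) = 26*x^2/7 - 3*x/5 + 99/35.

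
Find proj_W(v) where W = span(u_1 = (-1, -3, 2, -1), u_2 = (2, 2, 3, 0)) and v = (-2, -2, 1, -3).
proj_W(v) = (-309/251, -731/251, 275/251, -211/251)

Set up U = [u_1 | ... | u_2] ∈ R^(4×2). The projector onto W = col(U) is P = U (U^T U)^(-1) U^T.
Compute U^T U =
  [15, -2]
  [-2, 17],
and U^T v = (13, -5).
Solve U^T U · c = U^T v for the coefficients: c = (211/251, -49/251). The projection is proj_W(v) = U c.
Check: (v - proj_W(v)) · u_1 = 0  (should be 0).
Check: (v - proj_W(v)) · u_2 = 0  (should be 0).
Result: proj_W(v) = (-309/251, -731/251, 275/251, -211/251).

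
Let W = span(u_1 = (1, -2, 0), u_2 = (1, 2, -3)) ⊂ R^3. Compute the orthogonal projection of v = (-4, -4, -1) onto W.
proj_W(v) = (-4/61, -124/61, 99/61)

Set up U = [u_1 | ... | u_2] ∈ R^(3×2). The projector onto W = col(U) is P = U (U^T U)^(-1) U^T.
Compute U^T U =
  [5, -3]
  [-3, 14],
and U^T v = (4, -9).
Solve U^T U · c = U^T v for the coefficients: c = (29/61, -33/61). The projection is proj_W(v) = U c.
Check: (v - proj_W(v)) · u_1 = 0  (should be 0).
Check: (v - proj_W(v)) · u_2 = 0  (should be 0).
Result: proj_W(v) = (-4/61, -124/61, 99/61).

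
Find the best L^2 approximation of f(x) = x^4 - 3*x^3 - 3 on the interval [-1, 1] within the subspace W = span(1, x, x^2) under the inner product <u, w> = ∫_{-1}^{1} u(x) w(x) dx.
g(x) = 6*x^2/7 - 9*x/5 - 108/35

The best approximation g ∈ W is the orthogonal projection of f onto W. Writing g = a_0 + a_1 x + a_2 x^2, the coefficients solve the normal equations G · a = b where
  G_{ij} = <φ_i, φ_j> and b_i = <f, φ_i>, with φ_0 = 1, φ_1 = x, φ_2 = x^2.
G =
  [2, 0, 2/3]
  [0, 2/3, 0]
  [2/3, 0, 2/5],
b = (-28/5, -6/5, -12/7).
Solving gives a_0 = -108/35, a_1 = -9/5, a_2 = 6/7, so
  g(x) = 6*x^2/7 - 9*x/5 - 108/35.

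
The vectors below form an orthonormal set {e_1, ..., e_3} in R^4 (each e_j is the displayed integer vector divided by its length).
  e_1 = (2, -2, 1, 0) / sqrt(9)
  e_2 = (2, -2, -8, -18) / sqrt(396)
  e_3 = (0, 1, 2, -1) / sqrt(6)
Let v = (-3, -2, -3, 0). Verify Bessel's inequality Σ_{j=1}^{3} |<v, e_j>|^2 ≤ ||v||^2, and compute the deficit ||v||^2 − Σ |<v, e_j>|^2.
Σ |<v, e_j>|^2 = 44/3; ||v||^2 = 22; deficit = 22/3

Write each e_j = u_j / sqrt(<u_j, u_j>) where u_j is the displayed integer vector. Then <v, e_j> = <v, u_j> / sqrt(<u_j, u_j>), so |<v, e_j>|^2 = <v, u_j>^2 / <u_j, u_j>.
Coefficients: <v, e_1> = -5/sqrt(9), <v, e_2> = 22/sqrt(396), <v, e_3> = -8/sqrt(6).
Square and sum: Σ |<v, e_j>|^2 = 44/3.
Compute ||v||^2 = v·v = 22.
Deficit = 22 − 44/3 = 22/3 ≥ 0, confirming Bessel's inequality. (The deficit equals ||v − Σ <v,e_j> e_j||^2, the squared distance from v to span{e_j}.)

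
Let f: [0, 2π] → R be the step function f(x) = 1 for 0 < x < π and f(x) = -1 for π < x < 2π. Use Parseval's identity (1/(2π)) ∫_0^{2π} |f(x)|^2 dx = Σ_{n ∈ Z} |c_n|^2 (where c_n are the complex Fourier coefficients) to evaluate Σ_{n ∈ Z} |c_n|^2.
Σ |c_n|^2 = 1

Parseval equates the L^2 energy of f (normalised by 1/(2π)) with the ℓ^2 sum of its Fourier coefficients: (1/(2π)) ∫_0^{2π} |f|^2 = Σ |c_n|^2.
Compute the left side: (1/(2π)) [∫_0^π 1^2 dx + ∫_π^{2π} (-1)^2 dx] = (1/(2π)) · (1π + 1π) = (1 + 1)/2 = 1.
So Σ_{n ∈ Z} |c_n|^2 = 1.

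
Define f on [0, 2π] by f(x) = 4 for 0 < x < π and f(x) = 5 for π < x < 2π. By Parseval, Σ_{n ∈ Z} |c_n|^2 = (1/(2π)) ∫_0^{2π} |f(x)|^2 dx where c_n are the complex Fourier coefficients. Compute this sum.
Σ |c_n|^2 = 41/2

Parseval equates the L^2 energy of f (normalised by 1/(2π)) with the ℓ^2 sum of its Fourier coefficients: (1/(2π)) ∫_0^{2π} |f|^2 = Σ |c_n|^2.
Compute the left side: (1/(2π)) [∫_0^π 4^2 dx + ∫_π^{2π} 5^2 dx] = (1/(2π)) · (16π + 25π) = (16 + 25)/2 = 41/2.
So Σ_{n ∈ Z} |c_n|^2 = 41/2.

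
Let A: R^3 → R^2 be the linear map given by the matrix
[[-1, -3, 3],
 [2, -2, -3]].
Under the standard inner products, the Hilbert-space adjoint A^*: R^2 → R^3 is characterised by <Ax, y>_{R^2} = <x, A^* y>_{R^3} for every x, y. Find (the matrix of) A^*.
A^* = A^T =
[[-1, 2],
 [-3, -2],
 [3, -3]]

For real matrices with standard dot products, the defining identity <Ax, y> = <x, A^* y> gives (Ax)^T y = x^T (A^*) y, i.e. x^T A^T y = x^T (A^*) y. Since this holds for all x, y, we must have A^* = A^T. Therefore
A^* =
[[-1, 2],
 [-3, -2],
 [3, -3]].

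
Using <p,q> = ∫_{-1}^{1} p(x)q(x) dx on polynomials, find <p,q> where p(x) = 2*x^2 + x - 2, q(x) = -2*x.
<p,q> = -4/3

Expand the product: p(x)·q(x) = -4*x^3 - 2*x^2 + 4*x.
∫_{-1}^{1} of each monomial x^k gives [2/(k+1) if k even, 0 if k odd]. Integrating term-by-term (or equivalently evaluating the antiderivative F(x) = -x^4 - 2*x^3/3 + 2*x^2 at the endpoints):
  F(1) − F(−1) = 1/3 − (5/3) = -4/3.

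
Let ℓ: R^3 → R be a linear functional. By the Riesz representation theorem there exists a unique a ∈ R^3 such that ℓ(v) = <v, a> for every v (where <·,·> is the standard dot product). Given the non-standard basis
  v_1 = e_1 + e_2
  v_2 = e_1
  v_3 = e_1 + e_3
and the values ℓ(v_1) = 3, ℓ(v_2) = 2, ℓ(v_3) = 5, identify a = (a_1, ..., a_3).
a = (2, 1, 3)

Write a = (a_1, ..., a_3) in the standard basis. For each basis vector v_i, ℓ(v_i) = <v_i, a> is a linear equation in the a_j's. Collect the n equations into a matrix system V a = ℓ, where row i of V is v_i (expressed in the standard basis). Since V is invertible (lower-triangular with 1s on the diagonal, up to permutation), solve by back-substitution:
  V =
[[1, 1, 0],
 [1, 0, 0],
 [1, 0, 1]]
  V a = (3, 2, 5)
Solving gives a = (2, 1, 3).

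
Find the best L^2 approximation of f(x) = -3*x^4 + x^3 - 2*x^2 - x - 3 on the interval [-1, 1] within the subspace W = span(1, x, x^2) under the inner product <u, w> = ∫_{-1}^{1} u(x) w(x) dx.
g(x) = -32*x^2/7 - 2*x/5 - 96/35

The best approximation g ∈ W is the orthogonal projection of f onto W. Writing g = a_0 + a_1 x + a_2 x^2, the coefficients solve the normal equations G · a = b where
  G_{ij} = <φ_i, φ_j> and b_i = <f, φ_i>, with φ_0 = 1, φ_1 = x, φ_2 = x^2.
G =
  [2, 0, 2/3]
  [0, 2/3, 0]
  [2/3, 0, 2/5],
b = (-128/15, -4/15, -128/35).
Solving gives a_0 = -96/35, a_1 = -2/5, a_2 = -32/7, so
  g(x) = -32*x^2/7 - 2*x/5 - 96/35.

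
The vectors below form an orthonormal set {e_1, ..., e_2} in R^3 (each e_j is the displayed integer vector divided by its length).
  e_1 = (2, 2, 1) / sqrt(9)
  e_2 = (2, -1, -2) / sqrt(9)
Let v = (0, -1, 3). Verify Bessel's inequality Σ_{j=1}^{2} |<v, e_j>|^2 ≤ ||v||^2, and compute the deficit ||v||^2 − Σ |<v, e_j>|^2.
Σ |<v, e_j>|^2 = 26/9; ||v||^2 = 10; deficit = 64/9

Write each e_j = u_j / sqrt(<u_j, u_j>) where u_j is the displayed integer vector. Then <v, e_j> = <v, u_j> / sqrt(<u_j, u_j>), so |<v, e_j>|^2 = <v, u_j>^2 / <u_j, u_j>.
Coefficients: <v, e_1> = 1/sqrt(9), <v, e_2> = -5/sqrt(9).
Square and sum: Σ |<v, e_j>|^2 = 26/9.
Compute ||v||^2 = v·v = 10.
Deficit = 10 − 26/9 = 64/9 ≥ 0, confirming Bessel's inequality. (The deficit equals ||v − Σ <v,e_j> e_j||^2, the squared distance from v to span{e_j}.)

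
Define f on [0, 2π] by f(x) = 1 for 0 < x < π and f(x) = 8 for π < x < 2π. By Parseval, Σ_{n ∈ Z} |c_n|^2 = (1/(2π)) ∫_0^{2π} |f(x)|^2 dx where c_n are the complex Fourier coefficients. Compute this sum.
Σ |c_n|^2 = 65/2

Parseval equates the L^2 energy of f (normalised by 1/(2π)) with the ℓ^2 sum of its Fourier coefficients: (1/(2π)) ∫_0^{2π} |f|^2 = Σ |c_n|^2.
Compute the left side: (1/(2π)) [∫_0^π 1^2 dx + ∫_π^{2π} 8^2 dx] = (1/(2π)) · (1π + 64π) = (1 + 64)/2 = 65/2.
So Σ_{n ∈ Z} |c_n|^2 = 65/2.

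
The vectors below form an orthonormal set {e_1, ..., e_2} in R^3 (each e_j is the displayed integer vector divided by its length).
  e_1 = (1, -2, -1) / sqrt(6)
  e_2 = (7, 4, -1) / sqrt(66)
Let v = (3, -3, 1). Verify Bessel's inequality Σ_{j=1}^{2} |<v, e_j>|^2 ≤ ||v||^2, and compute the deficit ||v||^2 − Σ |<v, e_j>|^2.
Σ |<v, e_j>|^2 = 128/11; ||v||^2 = 19; deficit = 81/11

Write each e_j = u_j / sqrt(<u_j, u_j>) where u_j is the displayed integer vector. Then <v, e_j> = <v, u_j> / sqrt(<u_j, u_j>), so |<v, e_j>|^2 = <v, u_j>^2 / <u_j, u_j>.
Coefficients: <v, e_1> = 8/sqrt(6), <v, e_2> = 8/sqrt(66).
Square and sum: Σ |<v, e_j>|^2 = 128/11.
Compute ||v||^2 = v·v = 19.
Deficit = 19 − 128/11 = 81/11 ≥ 0, confirming Bessel's inequality. (The deficit equals ||v − Σ <v,e_j> e_j||^2, the squared distance from v to span{e_j}.)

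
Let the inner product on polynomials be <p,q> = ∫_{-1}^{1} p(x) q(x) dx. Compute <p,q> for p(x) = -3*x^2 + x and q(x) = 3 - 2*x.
<p,q> = -22/3

Expand the product: p(x)·q(x) = 6*x^3 - 11*x^2 + 3*x.
∫_{-1}^{1} of each monomial x^k gives [2/(k+1) if k even, 0 if k odd]. Integrating term-by-term (or equivalently evaluating the antiderivative F(x) = 3*x^4/2 - 11*x^3/3 + 3*x^2/2 at the endpoints):
  F(1) − F(−1) = -2/3 − (20/3) = -22/3.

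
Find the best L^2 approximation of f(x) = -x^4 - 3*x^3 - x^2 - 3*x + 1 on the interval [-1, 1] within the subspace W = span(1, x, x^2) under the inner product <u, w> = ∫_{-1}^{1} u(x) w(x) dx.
g(x) = -13*x^2/7 - 24*x/5 + 38/35

The best approximation g ∈ W is the orthogonal projection of f onto W. Writing g = a_0 + a_1 x + a_2 x^2, the coefficients solve the normal equations G · a = b where
  G_{ij} = <φ_i, φ_j> and b_i = <f, φ_i>, with φ_0 = 1, φ_1 = x, φ_2 = x^2.
G =
  [2, 0, 2/3]
  [0, 2/3, 0]
  [2/3, 0, 2/5],
b = (14/15, -16/5, -2/105).
Solving gives a_0 = 38/35, a_1 = -24/5, a_2 = -13/7, so
  g(x) = -13*x^2/7 - 24*x/5 + 38/35.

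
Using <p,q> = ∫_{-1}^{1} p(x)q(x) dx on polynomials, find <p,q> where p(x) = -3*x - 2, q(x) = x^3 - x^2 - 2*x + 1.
<p,q> = 2/15

Expand the product: p(x)·q(x) = -3*x^4 + x^3 + 8*x^2 + x - 2.
∫_{-1}^{1} of each monomial x^k gives [2/(k+1) if k even, 0 if k odd]. Integrating term-by-term (or equivalently evaluating the antiderivative F(x) = -3*x^5/5 + x^4/4 + 8*x^3/3 + x^2/2 - 2*x at the endpoints):
  F(1) − F(−1) = 49/60 − (41/60) = 2/15.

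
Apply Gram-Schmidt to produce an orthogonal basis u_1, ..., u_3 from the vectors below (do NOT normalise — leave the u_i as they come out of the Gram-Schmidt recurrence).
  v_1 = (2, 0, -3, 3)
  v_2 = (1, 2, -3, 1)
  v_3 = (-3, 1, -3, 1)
Orthogonal basis:
  u_1 = (2, 0, -3, 3)
  u_2 = (-3/11, 2, -12/11, -10/11)
  u_3 = (-222/67, -47/67, -84/67, 64/67)

Apply the Gram-Schmidt recurrence
  u_1 = v_1
  u_i = v_i − Σ_{j<i} ((v_i · u_j) / (u_j · u_j)) · u_j.

Step by step this gives:
  u_1 = (2, 0, -3, 3)
  u_2 = (-3/11, 2, -12/11, -10/11)
  u_3 = (-222/67, -47/67, -84/67, 64/67)

Orthogonality check:
  u_2 · u_1 = 0 (should be 0)
  u_3 · u_1 = 0 (should be 0)
  u_3 · u_2 = 0 (should be 0)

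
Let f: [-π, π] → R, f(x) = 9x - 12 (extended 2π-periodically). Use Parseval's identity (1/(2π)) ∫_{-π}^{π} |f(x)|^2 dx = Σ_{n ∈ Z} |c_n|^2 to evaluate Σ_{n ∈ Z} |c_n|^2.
Σ |c_n|^2 = 27π^2 + 144

Expand and integrate term by term over [-π, π]:
  ∫ (9x)^2 dx = 81·(2π^3/3); ∫ 2·9·(-12)·x dx = 0 (odd integrand); ∫ (-12)^2 dx = 144·2π.
So (1/(2π)) ∫_{-π}^{π} (9x - 12)^2 dx = 81π^2/3 + 144 = 27π^2 + 144.
Parseval ⇒ Σ |c_n|^2 = 27π^2 + 144.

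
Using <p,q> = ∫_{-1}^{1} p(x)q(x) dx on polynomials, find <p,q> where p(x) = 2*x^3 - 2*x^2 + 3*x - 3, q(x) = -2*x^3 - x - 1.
<p,q> = 104/105

Expand the product: p(x)·q(x) = -4*x^6 + 4*x^5 - 8*x^4 + 6*x^3 - x^2 + 3.
∫_{-1}^{1} of each monomial x^k gives [2/(k+1) if k even, 0 if k odd]. Integrating term-by-term (or equivalently evaluating the antiderivative F(x) = -4*x^7/7 + 2*x^6/3 - 8*x^5/5 + 3*x^4/2 - x^3/3 + 3*x at the endpoints):
  F(1) − F(−1) = 559/210 − (117/70) = 104/105.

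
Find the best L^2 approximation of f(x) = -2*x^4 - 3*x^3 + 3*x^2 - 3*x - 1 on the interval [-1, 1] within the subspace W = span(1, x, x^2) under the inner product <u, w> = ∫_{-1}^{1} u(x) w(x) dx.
g(x) = 9*x^2/7 - 24*x/5 - 29/35

The best approximation g ∈ W is the orthogonal projection of f onto W. Writing g = a_0 + a_1 x + a_2 x^2, the coefficients solve the normal equations G · a = b where
  G_{ij} = <φ_i, φ_j> and b_i = <f, φ_i>, with φ_0 = 1, φ_1 = x, φ_2 = x^2.
G =
  [2, 0, 2/3]
  [0, 2/3, 0]
  [2/3, 0, 2/5],
b = (-4/5, -16/5, -4/105).
Solving gives a_0 = -29/35, a_1 = -24/5, a_2 = 9/7, so
  g(x) = 9*x^2/7 - 24*x/5 - 29/35.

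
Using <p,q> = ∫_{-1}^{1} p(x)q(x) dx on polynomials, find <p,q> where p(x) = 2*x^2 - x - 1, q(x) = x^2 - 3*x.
<p,q> = 32/15

Expand the product: p(x)·q(x) = 2*x^4 - 7*x^3 + 2*x^2 + 3*x.
∫_{-1}^{1} of each monomial x^k gives [2/(k+1) if k even, 0 if k odd]. Integrating term-by-term (or equivalently evaluating the antiderivative F(x) = 2*x^5/5 - 7*x^4/4 + 2*x^3/3 + 3*x^2/2 at the endpoints):
  F(1) − F(−1) = 49/60 − (-79/60) = 32/15.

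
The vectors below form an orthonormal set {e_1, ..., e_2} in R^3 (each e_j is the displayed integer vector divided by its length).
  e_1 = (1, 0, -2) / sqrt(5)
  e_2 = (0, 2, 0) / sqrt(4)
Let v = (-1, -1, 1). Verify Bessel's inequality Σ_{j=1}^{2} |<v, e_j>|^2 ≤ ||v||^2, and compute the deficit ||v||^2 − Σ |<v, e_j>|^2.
Σ |<v, e_j>|^2 = 14/5; ||v||^2 = 3; deficit = 1/5

Write each e_j = u_j / sqrt(<u_j, u_j>) where u_j is the displayed integer vector. Then <v, e_j> = <v, u_j> / sqrt(<u_j, u_j>), so |<v, e_j>|^2 = <v, u_j>^2 / <u_j, u_j>.
Coefficients: <v, e_1> = -3/sqrt(5), <v, e_2> = -2/sqrt(4).
Square and sum: Σ |<v, e_j>|^2 = 14/5.
Compute ||v||^2 = v·v = 3.
Deficit = 3 − 14/5 = 1/5 ≥ 0, confirming Bessel's inequality. (The deficit equals ||v − Σ <v,e_j> e_j||^2, the squared distance from v to span{e_j}.)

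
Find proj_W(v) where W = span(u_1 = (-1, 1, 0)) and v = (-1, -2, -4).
proj_W(v) = (1/2, -1/2, 0)

Set up U = [u_1 | ... | u_1] ∈ R^(3×1). The projector onto W = col(U) is P = U (U^T U)^(-1) U^T.
Compute U^T U =
  [2],
and U^T v = (-1).
Solve U^T U · c = U^T v for the coefficients: c = (-1/2). The projection is proj_W(v) = U c.
Check: (v - proj_W(v)) · u_1 = 0  (should be 0).
Result: proj_W(v) = (1/2, -1/2, 0).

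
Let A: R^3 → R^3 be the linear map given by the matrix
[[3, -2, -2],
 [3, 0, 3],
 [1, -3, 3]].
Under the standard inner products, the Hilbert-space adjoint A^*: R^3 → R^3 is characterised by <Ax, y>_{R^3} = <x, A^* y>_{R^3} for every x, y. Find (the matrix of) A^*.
A^* = A^T =
[[3, 3, 1],
 [-2, 0, -3],
 [-2, 3, 3]]

For real matrices with standard dot products, the defining identity <Ax, y> = <x, A^* y> gives (Ax)^T y = x^T (A^*) y, i.e. x^T A^T y = x^T (A^*) y. Since this holds for all x, y, we must have A^* = A^T. Therefore
A^* =
[[3, 3, 1],
 [-2, 0, -3],
 [-2, 3, 3]].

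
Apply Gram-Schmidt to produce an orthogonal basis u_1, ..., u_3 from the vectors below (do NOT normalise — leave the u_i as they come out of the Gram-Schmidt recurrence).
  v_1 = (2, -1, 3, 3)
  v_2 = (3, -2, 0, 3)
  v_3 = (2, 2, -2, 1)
Orthogonal basis:
  u_1 = (2, -1, 3, 3)
  u_2 = (35/23, -29/23, -51/23, 18/23)
  u_3 = (36/31, 591/217, -113/217, 142/217)

Apply the Gram-Schmidt recurrence
  u_1 = v_1
  u_i = v_i − Σ_{j<i} ((v_i · u_j) / (u_j · u_j)) · u_j.

Step by step this gives:
  u_1 = (2, -1, 3, 3)
  u_2 = (35/23, -29/23, -51/23, 18/23)
  u_3 = (36/31, 591/217, -113/217, 142/217)

Orthogonality check:
  u_2 · u_1 = 0 (should be 0)
  u_3 · u_1 = 0 (should be 0)
  u_3 · u_2 = 0 (should be 0)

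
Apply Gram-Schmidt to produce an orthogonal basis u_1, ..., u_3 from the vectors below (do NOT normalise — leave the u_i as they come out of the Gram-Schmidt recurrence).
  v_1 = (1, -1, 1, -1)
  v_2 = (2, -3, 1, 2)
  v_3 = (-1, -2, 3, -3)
Orthogonal basis:
  u_1 = (1, -1, 1, -1)
  u_2 = (1, -2, 0, 3)
  u_3 = (-65/28, -31/28, 5/4, 1/28)

Apply the Gram-Schmidt recurrence
  u_1 = v_1
  u_i = v_i − Σ_{j<i} ((v_i · u_j) / (u_j · u_j)) · u_j.

Step by step this gives:
  u_1 = (1, -1, 1, -1)
  u_2 = (1, -2, 0, 3)
  u_3 = (-65/28, -31/28, 5/4, 1/28)

Orthogonality check:
  u_2 · u_1 = 0 (should be 0)
  u_3 · u_1 = 0 (should be 0)
  u_3 · u_2 = 0 (should be 0)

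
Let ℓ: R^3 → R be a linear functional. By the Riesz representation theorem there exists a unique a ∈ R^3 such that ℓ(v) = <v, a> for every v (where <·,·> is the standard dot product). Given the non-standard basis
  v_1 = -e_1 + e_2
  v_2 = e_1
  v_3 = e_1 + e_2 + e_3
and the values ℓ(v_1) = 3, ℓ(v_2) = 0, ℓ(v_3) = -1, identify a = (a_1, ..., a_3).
a = (0, 3, -4)

Write a = (a_1, ..., a_3) in the standard basis. For each basis vector v_i, ℓ(v_i) = <v_i, a> is a linear equation in the a_j's. Collect the n equations into a matrix system V a = ℓ, where row i of V is v_i (expressed in the standard basis). Since V is invertible (lower-triangular with 1s on the diagonal, up to permutation), solve by back-substitution:
  V =
[[-1, 1, 0],
 [1, 0, 0],
 [1, 1, 1]]
  V a = (3, 0, -1)
Solving gives a = (0, 3, -4).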